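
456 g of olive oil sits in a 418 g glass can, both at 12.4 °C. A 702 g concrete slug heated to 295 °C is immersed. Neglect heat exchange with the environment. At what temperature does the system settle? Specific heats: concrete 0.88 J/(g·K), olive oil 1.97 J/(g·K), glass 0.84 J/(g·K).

Setting the total heat transfer to zero:
702·0.88·(T − 295) + 456·1.97·(T − 12.4) + 418·0.84·(T − 12.4) = 0
1867.2 T = 197732
T = 197732 / 1867.2 = 106 °C

T_f ≈ 105.9 °C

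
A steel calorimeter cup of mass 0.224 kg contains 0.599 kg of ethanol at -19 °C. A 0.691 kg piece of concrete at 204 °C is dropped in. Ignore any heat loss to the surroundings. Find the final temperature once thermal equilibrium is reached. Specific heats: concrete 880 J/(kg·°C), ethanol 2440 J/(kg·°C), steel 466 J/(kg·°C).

T_f ≈ 43.4 °C

Energy conservation, ΣQ = 0:
0.691×880×(T − 204) + 0.599×2440×(T − (-19)) + 0.224×466×(T − (-19)) = 0
2174 T = 94295
T ≈ 43.37 °C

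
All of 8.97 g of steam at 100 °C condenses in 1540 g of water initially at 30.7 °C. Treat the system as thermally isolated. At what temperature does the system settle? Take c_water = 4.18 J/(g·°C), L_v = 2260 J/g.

Energy conservation, ΣQ = 0:
steam→water at 100 °C releases m L_v = 8.97×2260 = 20272; condensate cools 100→T: 8.97×4.18×(T − 100) = 37.49(T − 100); water warms: 1540×4.18×(T − 30.7) = 6437.2(T − 30.7)
6474.7 T = 20272 + 3749.5 + 197622 = 221644
T ≈ 34.23 °C — below 100 °C, confirming all the steam condensed.

T_f ≈ 34.2 °C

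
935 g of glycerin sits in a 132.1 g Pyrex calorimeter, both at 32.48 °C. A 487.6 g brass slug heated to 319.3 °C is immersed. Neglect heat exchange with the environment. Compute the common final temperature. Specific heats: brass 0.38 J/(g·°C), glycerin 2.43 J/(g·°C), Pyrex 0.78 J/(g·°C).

T_f ≈ 53.2 °C

T_f = Σ m_i c_i T_i / Σ m_i c_i:
T_f = (185.29×319.3 + 2272.1×32.48 + 103.04×32.48) / (185.29 + 2272.1 + 103.04)
    = 136305 / 2560.4 ≈ 53.24 °C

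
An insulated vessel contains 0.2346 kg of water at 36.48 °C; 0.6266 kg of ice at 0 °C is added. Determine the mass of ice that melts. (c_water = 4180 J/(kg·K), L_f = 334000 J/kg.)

m_melted ≈ 0.107 kg

Cooling the water to 0 °C releases 0.2346×4180×36.48 = 35773 J.
Fully melting the ice requires m_ice L_f = 0.6266×334000 = 209284 J.
Since 35773 < 209284 J, not all the ice melts; equilibrium is at 0 °C.
m_melted×334000 = 35773  ⇒  m_melted ≈ 0.1071 kg.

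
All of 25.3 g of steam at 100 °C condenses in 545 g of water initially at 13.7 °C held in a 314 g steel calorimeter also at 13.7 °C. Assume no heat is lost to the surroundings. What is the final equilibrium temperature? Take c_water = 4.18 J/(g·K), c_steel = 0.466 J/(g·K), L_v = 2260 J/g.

Conservation of energy gives ΣQ = 0:
steam→water at 100 °C releases m L_v = 25.3×2260 = 57178; condensate cools 100→T: 25.3×4.18×(T − 100) = 105.75(T − 100); water warms: 545×4.18×(T − 13.7) = 2278.1(T − 13.7); steel cup: 314×0.466×(T − 13.7) = 146.32(T − 13.7)
2530.2 T = 57178 + 10575 + 33215 = 100968
T ≈ 39.91 °C — below 100 °C, confirming all the steam condensed.

T_f ≈ 39.9 °C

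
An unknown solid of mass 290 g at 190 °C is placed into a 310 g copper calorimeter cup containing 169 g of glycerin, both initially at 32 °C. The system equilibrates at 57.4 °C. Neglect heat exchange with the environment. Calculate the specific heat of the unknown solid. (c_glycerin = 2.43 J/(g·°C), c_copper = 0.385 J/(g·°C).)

c ≈ 0.35 J/(g·°C)

Taking heat into each body as positive, Σ m c ΔT = 0:
290·c·(57.4 − 190) + 169·2.43·(57.4 − 32) + 310·0.385·(57.4 − 32) = 0
-38454 c = -13463
c = -13463/-38454 ≈ 0.3501 J/(g·°C)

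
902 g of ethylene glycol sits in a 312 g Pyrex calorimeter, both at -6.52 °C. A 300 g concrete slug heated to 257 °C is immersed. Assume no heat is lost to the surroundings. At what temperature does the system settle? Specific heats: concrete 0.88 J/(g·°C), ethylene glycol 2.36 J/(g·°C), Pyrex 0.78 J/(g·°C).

Let T be the final temperature. ΣQ_i = 0:
300*0.88*(T − 257) + 902*2.36*(T − (-6.52)) + 312*0.78*(T − (-6.52)) = 0
264(T − 257) + 2128.7(T − (-6.52)) + 243.36(T − (-6.52)) = 0
(264 + 2128.7 + 243.36) T = 264*257 + 2128.7*(-6.52) + 243.36*(-6.52)
T = 52382 / 2636.1 = 19.9 °C

T_f ≈ 19.9 °C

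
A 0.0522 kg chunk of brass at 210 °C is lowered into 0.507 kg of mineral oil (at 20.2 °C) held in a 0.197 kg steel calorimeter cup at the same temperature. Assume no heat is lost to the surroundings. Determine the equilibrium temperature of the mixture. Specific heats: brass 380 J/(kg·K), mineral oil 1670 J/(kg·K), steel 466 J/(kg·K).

Heat gained plus heat lost sum to zero:
0.0522*380*(T − 210) + 0.507*1670*(T − 20.2) + 0.197*466*(T − 20.2) = 0
19.84(T − 210) + 846.69(T − 20.2) + 91.8(T − 20.2) = 0
958.33 T = 23123
T ≈ 24.13 °C

T_f ≈ 24.1 °C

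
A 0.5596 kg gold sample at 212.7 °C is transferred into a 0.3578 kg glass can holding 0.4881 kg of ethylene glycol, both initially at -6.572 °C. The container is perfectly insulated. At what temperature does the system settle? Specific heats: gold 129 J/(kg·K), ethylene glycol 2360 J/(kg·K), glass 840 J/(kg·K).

Heat gained plus heat lost sum to zero:
0.5596·129·(T − 212.7) + 0.4881·2360·(T − (-6.572)) + 0.3578·840·(T − (-6.572)) = 0
72.19(T − 212.7) + 1151.9(T − (-6.572)) + 300.55(T − (-6.572)) = 0
1524.7 T = 5808.9
T = 5808.9/1524.7 ≈ 3.81 °C

T_f ≈ 3.8 °C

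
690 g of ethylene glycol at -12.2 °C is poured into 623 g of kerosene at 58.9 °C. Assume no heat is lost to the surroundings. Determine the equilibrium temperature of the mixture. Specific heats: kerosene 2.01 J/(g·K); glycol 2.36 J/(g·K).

T_f ≈ 18.7 °C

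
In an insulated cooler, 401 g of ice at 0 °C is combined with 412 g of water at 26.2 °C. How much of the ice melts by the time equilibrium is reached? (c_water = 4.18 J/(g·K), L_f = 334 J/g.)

m_melted ≈ 135 g

Heat available from the water dropping to 0 °C: 412×4.18×26.2 = 45121 J.
Fully melting the ice requires m_ice L_f = 401×334 = 133934 J.
Since 45121 < 133934 J, not all the ice melts; equilibrium is at 0 °C.
m_melted×334 = 45121  ⇒  m_melted ≈ 135.1 g.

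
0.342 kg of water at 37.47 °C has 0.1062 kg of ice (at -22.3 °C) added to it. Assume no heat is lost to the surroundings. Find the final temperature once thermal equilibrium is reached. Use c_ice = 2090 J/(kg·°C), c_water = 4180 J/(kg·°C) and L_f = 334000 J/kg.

T_f ≈ 7.0 °C

Energy balance with sensible and latent terms:
ice -22.3→0 °C: 0.1062·2090·22.3 = 4949.7
  latent heat to melt: 0.1062·334000 = 35471
  warm the meltwater: 443.92 T
  water: 1429.6(T − 37.47)
1873.5 T = 53566 − 40420 = 13145
T ≈ 7.02 °C — above 0 °C, consistent with complete melting.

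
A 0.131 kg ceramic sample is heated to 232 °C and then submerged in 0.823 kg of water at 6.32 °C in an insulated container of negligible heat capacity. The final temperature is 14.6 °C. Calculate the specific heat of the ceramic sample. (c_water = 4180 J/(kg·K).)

c ≈ 1000 J/(kg·K)

Net heat exchanged in the isolated system is zero:
0.131×c×(14.6 − 232) + 0.823×4180×(14.6 − 6.32) = 0
-28.48 c = -28484
c = -28484/-28.48 ≈ 1000 J/(kg·K)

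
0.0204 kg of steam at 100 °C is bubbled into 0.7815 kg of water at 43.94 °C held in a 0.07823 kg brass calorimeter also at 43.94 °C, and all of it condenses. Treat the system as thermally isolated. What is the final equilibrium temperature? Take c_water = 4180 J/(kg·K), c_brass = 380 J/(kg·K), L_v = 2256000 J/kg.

T_f ≈ 59.0 °C

Energy balance with sensible and latent terms:
steam→water at 100 °C releases m L_v = 0.0204×2256000 = 46022
  condensed water 100 °C→T: 85.27(T − 100)
  water warms: 0.7815×4180×(T − 43.94) = 3266.7(T − 43.94)
  cup: 29.73(T − 43.94)
3381.7 T = 46022 + 8527.2 + 144844 = 199393
T ≈ 58.96 °C — below 100 °C, confirming all the steam condensed.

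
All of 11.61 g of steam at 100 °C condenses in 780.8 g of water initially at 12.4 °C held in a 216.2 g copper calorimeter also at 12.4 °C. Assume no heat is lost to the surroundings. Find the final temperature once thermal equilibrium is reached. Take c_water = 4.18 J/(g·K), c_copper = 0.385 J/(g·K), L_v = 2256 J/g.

T_f ≈ 21.4 °C

Heat gained plus heat lost sum to zero:
steam→water at 100 °C releases m L_v = 11.61×2256 = 26192; condensed water 100 °C→T: 48.53(T − 100); original water: 3263.7(T − 12.4); cup: 83.24(T − 12.4)
3395.5 T = 26192 + 4853 + 41503 = 72548
T ≈ 21.37 °C — below 100 °C, confirming all the steam condensed.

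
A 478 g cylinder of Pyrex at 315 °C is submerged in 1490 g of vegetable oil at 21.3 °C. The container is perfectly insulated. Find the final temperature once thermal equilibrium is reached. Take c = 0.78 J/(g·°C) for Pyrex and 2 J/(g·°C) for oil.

T_f ≈ 54.0 °C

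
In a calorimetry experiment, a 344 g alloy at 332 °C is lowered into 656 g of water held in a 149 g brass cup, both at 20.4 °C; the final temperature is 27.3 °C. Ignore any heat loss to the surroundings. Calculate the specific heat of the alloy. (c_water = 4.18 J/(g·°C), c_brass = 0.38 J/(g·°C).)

c ≈ 0.184 J/(g·°C)

Heat gained plus heat lost sum to zero:
344×c×(27.3 − 332) + 656×4.18×(27.3 − 20.4) + 149×0.38×(27.3 − 20.4) = 0
-104817 c = -19311
c = -19311/-104817 ≈ 0.1842 J/(g·°C)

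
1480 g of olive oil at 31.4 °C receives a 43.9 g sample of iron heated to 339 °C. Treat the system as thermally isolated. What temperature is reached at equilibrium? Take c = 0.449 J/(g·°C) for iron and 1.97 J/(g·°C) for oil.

Taking heat into each body as positive, Σ m c ΔT = 0:
43.9*0.449*(T − 339) + 1480*1.97*(T − 31.4) = 0
19.71(T − 339) + 2915.6(T − 31.4) = 0
(19.71 + 2915.6) T = 19.71*339 + 2915.6*31.4
T = 98232 / 2935.3 = 33.5 °C

T_f ≈ 33.5 °C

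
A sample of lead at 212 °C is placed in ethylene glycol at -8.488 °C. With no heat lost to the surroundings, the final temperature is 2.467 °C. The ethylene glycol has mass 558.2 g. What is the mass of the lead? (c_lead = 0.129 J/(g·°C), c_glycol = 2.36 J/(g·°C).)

|Q_lead| = |Q_glycol|:
m×0.129×(212 − 2.467) = 558.2×2.36×(2.467 − (-8.488))
27.03 m = 14432  ⇒  m ≈ 533.9 g

m ≈ 534 g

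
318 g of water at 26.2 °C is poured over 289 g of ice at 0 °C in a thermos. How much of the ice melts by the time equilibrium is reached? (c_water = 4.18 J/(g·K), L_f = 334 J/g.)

Water can give up m c ΔT = 318×4.18×26.2 = 34826 J before reaching 0 °C.
To melt every bit of ice: 289×334 = 96526 J.
Since 34826 < 96526 J, not all the ice melts; equilibrium is at 0 °C.
m_melt = 34826 / L_f = 104.3 g.

m_melted ≈ 104 g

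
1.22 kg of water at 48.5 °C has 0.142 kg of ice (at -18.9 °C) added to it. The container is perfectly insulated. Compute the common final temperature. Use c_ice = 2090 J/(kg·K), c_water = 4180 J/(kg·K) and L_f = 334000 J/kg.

Sum of m c ΔT and latent-heat terms is zero:
warm ice to 0 °C: 0.142×2090×(0 − (-18.9)) = 5609.1; latent heat to melt: 0.142×334000 = 47428; warm the meltwater: 593.56 T; water cools: 1.22×4180×(T − 48.5) = 5099.6(T − 48.5)
5693.2 T = 247331 − 53037 = 194293
T ≈ 34.13 °C — above 0 °C, consistent with complete melting.

T_f ≈ 34.1 °C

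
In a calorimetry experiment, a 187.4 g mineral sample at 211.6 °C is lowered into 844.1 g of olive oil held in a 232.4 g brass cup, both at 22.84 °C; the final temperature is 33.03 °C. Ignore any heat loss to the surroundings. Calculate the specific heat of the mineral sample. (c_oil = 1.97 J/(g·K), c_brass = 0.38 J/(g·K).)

Taking heat into each body as positive, Σ m c ΔT = 0:
187.4·c·(33.03 − 211.6) + 844.1·1.97·(33.03 − 22.84) + 232.4·0.38·(33.03 − 22.84) = 0
-33464 c = -17845
c = -17845/-33464 ≈ 0.5332 J/(g·K)

c ≈ 0.533 J/(g·K)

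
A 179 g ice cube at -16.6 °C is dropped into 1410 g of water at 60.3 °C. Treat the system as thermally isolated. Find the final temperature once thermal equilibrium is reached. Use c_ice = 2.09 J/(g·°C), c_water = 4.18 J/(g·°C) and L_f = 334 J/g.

Energy conservation, ΣQ = 0:
ice -16.6→0 °C: 179×2.09×16.6 = 6210.2
  latent heat to melt: 179×334 = 59786
  warm the meltwater: 748.22 T
  water: 5893.8(T − 60.3)
6642 T = 355396 − 65996 = 289400
T ≈ 43.57 °C — above 0 °C, consistent with complete melting.

T_f ≈ 43.6 °C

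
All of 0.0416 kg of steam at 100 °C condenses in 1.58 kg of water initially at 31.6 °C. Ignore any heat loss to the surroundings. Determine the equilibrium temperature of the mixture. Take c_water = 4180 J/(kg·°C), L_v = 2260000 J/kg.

T_f ≈ 47.2 °C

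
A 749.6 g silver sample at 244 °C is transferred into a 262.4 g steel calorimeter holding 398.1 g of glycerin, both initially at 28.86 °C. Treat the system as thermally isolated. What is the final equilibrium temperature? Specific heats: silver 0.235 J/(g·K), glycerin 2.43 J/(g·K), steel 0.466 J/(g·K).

T_f ≈ 58.8 °C

Taking heat into each body as positive, Σ m c ΔT = 0:
749.6*0.235*(T − 244) + 398.1*2.43*(T − 28.86) + 262.4*0.466*(T − 28.86) = 0
(176.16 + 967.38 + 122.28) T = 176.16*244 + 967.38*28.86 + 122.28*28.86
T = 74430 / 1265.8 = 58.8 °C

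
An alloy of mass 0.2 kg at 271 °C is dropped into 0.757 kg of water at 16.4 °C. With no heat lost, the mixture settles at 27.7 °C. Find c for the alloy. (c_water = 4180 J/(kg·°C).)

Energy conservation, ΣQ = 0:
0.2×c×(27.7 − 271) + 0.757×4180×(27.7 − 16.4) = 0
-48.66 c = -35756
c = -35756/-48.66 ≈ 734.8 J/(kg·°C)

c ≈ 735 J/(kg·°C)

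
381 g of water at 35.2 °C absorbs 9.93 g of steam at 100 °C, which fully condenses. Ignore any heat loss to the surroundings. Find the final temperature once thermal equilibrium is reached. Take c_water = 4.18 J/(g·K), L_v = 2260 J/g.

T_f ≈ 50.6 °C

Conservation of energy gives ΣQ = 0:
condense steam: −9.93·2260 = −22442
  condensed water 100 °C→T: 41.51(T − 100)
  original water: 1592.6(T − 35.2)
1634.1 T = 22442 + 4150.7 + 56059 = 82651
T ≈ 50.58 °C — below 100 °C, confirming all the steam condensed.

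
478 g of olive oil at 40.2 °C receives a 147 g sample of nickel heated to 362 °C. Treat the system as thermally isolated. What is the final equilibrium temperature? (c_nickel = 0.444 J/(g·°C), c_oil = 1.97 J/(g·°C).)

With ΣQ=0 the equilibrium temperature is the m·c-weighted mean:
T_f = (65.27·362 + 941.66·40.2) / (65.27 + 941.66)
    = 61482 / 1006.9 ≈ 61.06 °C

T_f ≈ 61.1 °C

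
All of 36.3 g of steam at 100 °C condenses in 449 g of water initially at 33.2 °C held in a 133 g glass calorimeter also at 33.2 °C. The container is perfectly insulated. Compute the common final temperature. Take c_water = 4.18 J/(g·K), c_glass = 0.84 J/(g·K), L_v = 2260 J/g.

Setting the total heat transfer to zero:
condense steam: −36.3×2260 = −82038; condensate cools 100→T: 36.3×4.18×(T − 100) = 151.73(T − 100); original water: 1876.8(T − 33.2); cup: 111.72(T − 33.2)
2140.3 T = 82038 + 15173 + 66020 = 163231
T ≈ 76.27 °C (< 100 °C, so full condensation is consistent).

T_f ≈ 76.3 °C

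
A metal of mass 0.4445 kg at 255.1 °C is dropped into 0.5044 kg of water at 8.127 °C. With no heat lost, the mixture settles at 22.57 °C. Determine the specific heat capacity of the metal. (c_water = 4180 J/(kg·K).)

c ≈ 295 J/(kg·K)

Heat lost by the metal = heat gained by the water:
0.4445×c×(255.1 − 22.57) = 0.5044×4180×(22.57 − 8.127)
103.36 c = 30452  ⇒  c ≈ 294.6 J/(kg·K)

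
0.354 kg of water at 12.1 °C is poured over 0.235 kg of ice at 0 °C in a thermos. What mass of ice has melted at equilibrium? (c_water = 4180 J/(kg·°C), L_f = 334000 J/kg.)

m_melted ≈ 0.0536 kg

Cooling the water to 0 °C releases 0.354·4180·12.1 = 17905 J.
To melt every bit of ice: 0.235·334000 = 78490 J.
That's not enough to melt it all — equilibrium is at 0 °C with ice remaining.
m_melt = 17905 / L_f = 0.05361 kg.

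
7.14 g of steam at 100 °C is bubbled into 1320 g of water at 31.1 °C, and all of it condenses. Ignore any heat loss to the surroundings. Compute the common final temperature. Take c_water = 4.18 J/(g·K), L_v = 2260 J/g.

T_f ≈ 34.4 °C

Taking heat into each body as positive, Σ m c ΔT = 0:
latent heat released on condensation: 7.14·2260 = 16136; condensate cools 100→T: 7.14·4.18·(T − 100) = 29.85(T − 100); water warms: 1320·4.18·(T − 31.1) = 5517.6(T − 31.1)
5547.4 T = 16136 + 2984.5 + 171597 = 190718
T ≈ 34.38 °C — below 100 °C, confirming all the steam condensed.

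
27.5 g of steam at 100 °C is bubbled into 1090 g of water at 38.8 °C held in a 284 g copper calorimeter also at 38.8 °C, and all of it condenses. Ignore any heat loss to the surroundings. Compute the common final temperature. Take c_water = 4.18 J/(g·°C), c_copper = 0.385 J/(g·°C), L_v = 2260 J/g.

Sum of m c ΔT and latent-heat terms is zero:
latent heat released on condensation: 27.5·2260 = 62150; condensate cools 100→T: 27.5·4.18·(T − 100) = 114.95(T − 100); water warms: 1090·4.18·(T − 38.8) = 4556.2(T − 38.8); copper cup: 284·0.385·(T − 38.8) = 109.34(T − 38.8)
4780.5 T = 62150 + 11495 + 181023 = 254668
T ≈ 53.27 °C — below 100 °C, confirming all the steam condensed.

T_f ≈ 53.3 °C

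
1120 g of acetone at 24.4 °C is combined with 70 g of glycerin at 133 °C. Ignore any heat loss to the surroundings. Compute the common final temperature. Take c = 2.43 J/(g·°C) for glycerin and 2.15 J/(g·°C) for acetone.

T_f ≈ 31.6 °C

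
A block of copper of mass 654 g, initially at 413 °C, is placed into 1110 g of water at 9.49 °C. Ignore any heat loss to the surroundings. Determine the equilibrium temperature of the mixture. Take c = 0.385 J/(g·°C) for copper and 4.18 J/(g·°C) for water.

Set heat shed by the hot body equal to heat absorbed by the cold body:
654*0.385*(413 − T) = 1110*4.18*(T − 9.49)
251.79(413 − T) = 4639.8(T − 9.49)
4891.6 T = 148021  ⇒  T ≈ 30.26 °C

T_f ≈ 30.3 °C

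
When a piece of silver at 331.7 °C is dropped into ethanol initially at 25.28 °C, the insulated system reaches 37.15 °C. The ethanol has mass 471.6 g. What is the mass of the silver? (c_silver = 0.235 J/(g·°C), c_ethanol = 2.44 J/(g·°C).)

Net heat exchanged in the isolated system is zero:
m·0.235·(37.15 − 331.7) + 471.6·2.44·(37.15 − 25.28) = 0
-69.22 m = -13659
m = -13659/-69.22 ≈ 197.3 g

m ≈ 197 g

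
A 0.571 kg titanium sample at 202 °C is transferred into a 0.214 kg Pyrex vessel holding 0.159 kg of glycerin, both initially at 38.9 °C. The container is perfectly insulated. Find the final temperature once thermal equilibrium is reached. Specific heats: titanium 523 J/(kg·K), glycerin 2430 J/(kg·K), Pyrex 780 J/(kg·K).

Energy conservation, ΣQ = 0:
0.571×523×(T − 202) + 0.159×2430×(T − 38.9) + 0.214×780×(T − 38.9) = 0
851.92 T = 81847
T = 81847/851.92 ≈ 96.07 °C

T_f ≈ 96.1 °C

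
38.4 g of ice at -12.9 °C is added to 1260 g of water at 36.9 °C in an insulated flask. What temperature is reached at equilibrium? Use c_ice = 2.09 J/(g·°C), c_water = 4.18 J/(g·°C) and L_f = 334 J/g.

Let T be the final temperature. ΣQ_i = 0:
ice -12.9→0 °C: 38.4×2.09×12.9 = 1035.3; fusion: m_ice L_f = 38.4×334 = 12826; warm the meltwater: 160.51 T; water cools: 1260×4.18×(T − 36.9) = 5266.8(T − 36.9)
5427.3 T = 194345 − 13861 = 180484
T ≈ 33.25 °C — above 0 °C, consistent with complete melting.

T_f ≈ 33.3 °C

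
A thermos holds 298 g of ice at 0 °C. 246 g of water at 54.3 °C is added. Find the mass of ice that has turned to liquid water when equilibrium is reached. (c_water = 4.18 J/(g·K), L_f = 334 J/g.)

Water can give up m c ΔT = 246×4.18×54.3 = 55836 J before reaching 0 °C.
Fully melting the ice requires m_ice L_f = 298×334 = 99532 J.
That's not enough to melt it all — equilibrium is at 0 °C with ice remaining.
Mass melted = 55836/334 ≈ 167.2 g.

m_melted ≈ 167 g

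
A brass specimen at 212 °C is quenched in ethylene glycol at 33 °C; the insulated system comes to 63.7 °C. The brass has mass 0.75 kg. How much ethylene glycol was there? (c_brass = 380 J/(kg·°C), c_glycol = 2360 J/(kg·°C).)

Heat gained plus heat lost sum to zero:
0.75·380·(63.7 − 212) + m·2360·(63.7 − 33) = 0
72452 m = 42266
m = 42266/72452 ≈ 0.5834 kg

m ≈ 0.583 kg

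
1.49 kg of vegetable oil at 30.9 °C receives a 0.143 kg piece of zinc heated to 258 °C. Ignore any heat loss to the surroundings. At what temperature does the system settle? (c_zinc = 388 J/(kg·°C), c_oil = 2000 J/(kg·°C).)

T_f ≈ 35.1 °C

Set heat shed by the hot body equal to heat absorbed by the cold body:
0.143·388·(258 − T) = 1.49·2000·(T − 30.9)
55.48(258 − T) = 2980(T − 30.9)
3035.5 T = 106397  ⇒  T ≈ 35.05 °C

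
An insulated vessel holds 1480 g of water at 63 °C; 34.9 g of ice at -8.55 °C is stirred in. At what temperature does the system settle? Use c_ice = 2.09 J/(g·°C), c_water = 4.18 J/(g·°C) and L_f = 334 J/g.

T_f ≈ 59.6 °C

Taking heat into each body as positive, Σ m c ΔT = 0:
ice -8.55→0 °C: 34.9×2.09×8.55 = 623.65; latent heat to melt: 34.9×334 = 11657; meltwater 0→T: 34.9×4.18×T = 145.88 T; water: 6186.4(T − 63)
6332.3 T = 389743 − 12280 = 377463
T ≈ 59.61 °C (positive, so assuming full melt was valid).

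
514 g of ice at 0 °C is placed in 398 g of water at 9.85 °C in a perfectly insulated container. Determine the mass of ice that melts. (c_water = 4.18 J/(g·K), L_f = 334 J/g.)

Heat available from the water dropping to 0 °C: 398·4.18·9.85 = 16387 J.
Fully melting the ice requires m_ice L_f = 514·334 = 171676 J.
That's not enough to melt it all — equilibrium is at 0 °C with ice remaining.
Mass melted = 16387/334 ≈ 49.06 g.

m_melted ≈ 49.1 g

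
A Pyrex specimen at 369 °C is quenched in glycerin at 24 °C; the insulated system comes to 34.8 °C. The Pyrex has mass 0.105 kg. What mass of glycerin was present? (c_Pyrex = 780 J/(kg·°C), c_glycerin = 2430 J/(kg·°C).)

|Q_Pyrex| = |Q_glycerin|:
0.105×780×(369 − 34.8) = m×2430×(34.8 − 24)
26244 m = 27371  ⇒  m ≈ 1.043 kg

m ≈ 1.04 kg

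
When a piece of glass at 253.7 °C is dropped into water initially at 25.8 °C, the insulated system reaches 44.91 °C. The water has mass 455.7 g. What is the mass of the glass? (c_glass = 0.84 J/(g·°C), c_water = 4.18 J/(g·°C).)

m ≈ 208 g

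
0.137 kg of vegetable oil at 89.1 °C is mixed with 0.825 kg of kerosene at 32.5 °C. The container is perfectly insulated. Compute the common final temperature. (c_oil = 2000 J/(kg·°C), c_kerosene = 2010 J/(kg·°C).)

T_f ≈ 40.5 °C

Energy conservation, ΣQ = 0:
0.137·2000·(T − 89.1) + 0.825·2010·(T − 32.5) = 0
1932.2 T = 78307
T ≈ 40.53 °C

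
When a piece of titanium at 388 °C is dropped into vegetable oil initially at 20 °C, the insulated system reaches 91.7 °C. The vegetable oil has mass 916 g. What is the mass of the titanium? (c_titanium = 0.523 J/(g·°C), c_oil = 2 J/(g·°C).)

m ≈ 848 g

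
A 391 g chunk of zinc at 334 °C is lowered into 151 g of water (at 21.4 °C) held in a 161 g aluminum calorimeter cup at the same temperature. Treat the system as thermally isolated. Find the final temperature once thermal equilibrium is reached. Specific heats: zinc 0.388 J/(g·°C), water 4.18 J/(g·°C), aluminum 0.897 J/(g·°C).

Conservation of energy gives ΣQ = 0:
391·0.388·(T − 334) + 151·4.18·(T − 21.4) + 161·0.897·(T − 21.4) = 0
151.71(T − 334) + 631.18(T − 21.4) + 144.42(T − 21.4) = 0
(151.71 + 631.18 + 144.42) T = 151.71·334 + 631.18·21.4 + 144.42·21.4
T = 67268 / 927.3 = 72.5 °C

T_f ≈ 72.5 °C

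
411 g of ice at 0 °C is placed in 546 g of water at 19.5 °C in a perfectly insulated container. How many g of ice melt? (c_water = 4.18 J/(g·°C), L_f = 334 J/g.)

m_melted ≈ 133 g

Cooling the water to 0 °C releases 546·4.18·19.5 = 44504 J.
Fully melting the ice requires m_ice L_f = 411·334 = 137274 J.
44504 J < 137274 J, so only part of the ice melts and the system sits at 0 °C.
Mass melted = 44504/334 ≈ 133.2 g.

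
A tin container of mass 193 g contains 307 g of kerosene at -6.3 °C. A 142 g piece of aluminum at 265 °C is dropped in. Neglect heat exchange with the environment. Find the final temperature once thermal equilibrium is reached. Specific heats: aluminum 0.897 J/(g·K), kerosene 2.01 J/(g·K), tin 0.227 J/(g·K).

Setting the total heat transfer to zero:
142×0.897×(T − 265) + 307×2.01×(T − (-6.3)) + 193×0.227×(T − (-6.3)) = 0
127.37(T − 265) + 617.07(T − (-6.3)) + 43.81(T − (-6.3)) = 0
(127.37 + 617.07 + 43.81) T = 127.37×265 + 617.07×(-6.3) + 43.81×(-6.3)
T = 29591/788.25 ≈ 37.54 °C

T_f ≈ 37.5 °C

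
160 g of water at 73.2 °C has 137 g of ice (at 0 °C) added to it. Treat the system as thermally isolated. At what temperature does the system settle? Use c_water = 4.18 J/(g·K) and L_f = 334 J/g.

T_f ≈ 2.6 °C

Energy conservation, ΣQ = 0:
fusion: m_ice L_f = 137·334 = 45758; meltwater 0→T: 137·4.18·T = 572.66 T; water cools: 160·4.18·(T − 73.2) = 668.8(T − 73.2)
1241.5 T = 48956 − 45758 = 3198.2
T ≈ 2.58 °C (positive, so assuming full melt was valid).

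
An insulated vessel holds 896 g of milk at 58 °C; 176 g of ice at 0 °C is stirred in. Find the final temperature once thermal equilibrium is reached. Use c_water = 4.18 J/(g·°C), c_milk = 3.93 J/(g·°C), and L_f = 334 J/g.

T_f ≈ 34.2 °C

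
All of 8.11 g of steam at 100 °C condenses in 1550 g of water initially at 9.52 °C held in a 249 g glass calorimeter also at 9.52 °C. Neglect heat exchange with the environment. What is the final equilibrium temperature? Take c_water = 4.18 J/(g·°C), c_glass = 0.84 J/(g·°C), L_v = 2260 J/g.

Let T be the final temperature. ΣQ_i = 0:
steam→water at 100 °C releases m L_v = 8.11·2260 = 18329
  condensate cools 100→T: 8.11·4.18·(T − 100) = 33.9(T − 100)
  original water: 6479(T − 9.52)
  cup: 209.16(T − 9.52)
6722.1 T = 18329 + 3390 + 63671 = 85390
T ≈ 12.70 °C — below 100 °C, confirming all the steam condensed.

T_f ≈ 12.7 °C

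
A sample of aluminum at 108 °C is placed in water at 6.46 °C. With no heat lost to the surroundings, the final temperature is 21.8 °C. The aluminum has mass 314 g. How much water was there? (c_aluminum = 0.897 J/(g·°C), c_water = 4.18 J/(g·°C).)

Heat lost by the aluminum = heat gained by the water:
314·0.897·(108 − 21.8) = m·4.18·(21.8 − 6.46)
64.12 m = 24279  ⇒  m ≈ 378.6 g

m ≈ 379 g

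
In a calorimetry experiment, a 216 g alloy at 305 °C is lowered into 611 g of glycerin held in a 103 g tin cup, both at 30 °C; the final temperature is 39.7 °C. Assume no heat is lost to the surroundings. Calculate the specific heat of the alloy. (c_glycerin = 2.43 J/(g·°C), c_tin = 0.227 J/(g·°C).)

c ≈ 0.255 J/(g·°C)

Taking heat into each body as positive, Σ m c ΔT = 0:
216·c·(39.7 − 305) + 611·2.43·(39.7 − 30) + 103·0.227·(39.7 − 30) = 0
-57305 c = -14629
c = -14629/-57305 ≈ 0.2553 J/(g·°C)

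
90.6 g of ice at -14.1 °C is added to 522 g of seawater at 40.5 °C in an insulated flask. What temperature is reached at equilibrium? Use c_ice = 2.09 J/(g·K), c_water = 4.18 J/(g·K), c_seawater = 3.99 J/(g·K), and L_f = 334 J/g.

T_f ≈ 20.9 °C

Energy balance with sensible and latent terms:
ice -14.1→0 °C: 90.6×2.09×14.1 = 2669.9; melt ice: 90.6×334 = 30260; warm the meltwater: 378.71 T; seawater cools: 522×3.99×(T − 40.5) = 2082.8(T − 40.5)
2461.5 T = 84353 − 32930 = 51422
T ≈ 20.89 °C (positive, so assuming full melt was valid).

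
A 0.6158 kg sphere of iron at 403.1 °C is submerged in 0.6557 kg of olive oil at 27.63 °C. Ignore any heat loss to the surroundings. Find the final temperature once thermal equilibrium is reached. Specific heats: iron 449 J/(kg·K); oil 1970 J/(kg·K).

T_f ≈ 93.8 °C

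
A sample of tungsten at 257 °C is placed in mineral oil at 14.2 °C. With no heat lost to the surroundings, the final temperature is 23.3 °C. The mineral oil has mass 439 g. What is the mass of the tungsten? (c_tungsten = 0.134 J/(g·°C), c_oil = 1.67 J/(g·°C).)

m ≈ 213 g

Conservation of energy gives ΣQ = 0:
m×0.134×(23.3 − 257) + 439×1.67×(23.3 − 14.2) = 0
-31.32 m = -6671.5
m = -6671.5/-31.32 ≈ 213 g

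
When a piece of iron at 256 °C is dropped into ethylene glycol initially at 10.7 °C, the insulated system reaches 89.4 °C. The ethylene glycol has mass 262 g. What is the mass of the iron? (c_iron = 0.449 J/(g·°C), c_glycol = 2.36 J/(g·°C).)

Conservation of energy gives ΣQ = 0:
m×0.449×(89.4 − 256) + 262×2.36×(89.4 − 10.7) = 0
-74.8 m = -48662
m = -48662/-74.8 ≈ 650.5 g

m ≈ 651 g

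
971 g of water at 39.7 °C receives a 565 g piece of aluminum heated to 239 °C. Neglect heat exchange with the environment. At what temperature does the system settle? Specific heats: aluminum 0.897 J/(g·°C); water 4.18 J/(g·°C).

T_f ≈ 61.8 °C

T_f = Σ m_i c_i T_i / Σ m_i c_i:
T_f = (506.81*239 + 4058.8*39.7) / (506.81 + 4058.8)
    = 282260 / 4565.6 ≈ 61.82 °C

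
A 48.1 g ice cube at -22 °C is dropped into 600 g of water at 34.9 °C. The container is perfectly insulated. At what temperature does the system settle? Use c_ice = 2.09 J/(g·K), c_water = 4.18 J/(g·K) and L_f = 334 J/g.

T_f ≈ 25.6 °C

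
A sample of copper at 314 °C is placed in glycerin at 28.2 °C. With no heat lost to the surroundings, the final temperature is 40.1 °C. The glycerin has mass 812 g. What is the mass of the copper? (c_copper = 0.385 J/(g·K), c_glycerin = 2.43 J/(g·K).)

Conservation of energy gives ΣQ = 0:
m·0.385·(40.1 − 314) + 812·2.43·(40.1 − 28.2) = 0
-105.45 m = -23481
m = -23481/-105.45 ≈ 222.7 g

m ≈ 223 g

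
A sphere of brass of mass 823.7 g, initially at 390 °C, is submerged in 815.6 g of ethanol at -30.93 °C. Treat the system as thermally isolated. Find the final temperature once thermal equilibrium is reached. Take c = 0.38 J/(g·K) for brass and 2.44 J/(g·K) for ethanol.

T_f ≈ 26.3 °C

Heat lost by the brass equals heat gained by the ethanol:
823.7×0.38×(390 − T) = 815.6×2.44×(T − (-30.93))
313.01(390 − T) = 1990.1(T − (-30.93))
2303.1 T = 60520  ⇒  T ≈ 26.28 °C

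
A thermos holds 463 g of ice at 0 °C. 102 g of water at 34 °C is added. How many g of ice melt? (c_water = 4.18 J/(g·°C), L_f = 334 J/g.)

m_melted ≈ 43.4 g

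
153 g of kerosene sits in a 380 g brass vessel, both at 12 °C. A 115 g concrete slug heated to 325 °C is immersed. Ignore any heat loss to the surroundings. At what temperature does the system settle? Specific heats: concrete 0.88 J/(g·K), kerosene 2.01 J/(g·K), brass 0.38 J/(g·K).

T_f ≈ 69.3 °C

Setting the total heat transfer to zero:
115*0.88*(T − 325) + 153*2.01*(T − 12) + 380*0.38*(T − 12) = 0
101.2(T − 325) + 307.53(T − 12) + 144.4(T − 12) = 0
(101.2 + 307.53 + 144.4) T = 101.2*325 + 307.53*12 + 144.4*12
T ≈ 69.27 °C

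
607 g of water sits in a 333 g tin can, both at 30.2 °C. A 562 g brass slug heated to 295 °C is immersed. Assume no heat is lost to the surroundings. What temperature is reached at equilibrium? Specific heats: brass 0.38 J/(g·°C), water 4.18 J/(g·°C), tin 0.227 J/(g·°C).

T_f ≈ 50.2 °C

T_f is the heat-capacity-weighted average of the initial temperatures:
T_f = (213.56*295 + 2537.3*30.2 + 75.59*30.2) / (213.56 + 2537.3 + 75.59)
    = 141908 / 2826.4 ≈ 50.21 °C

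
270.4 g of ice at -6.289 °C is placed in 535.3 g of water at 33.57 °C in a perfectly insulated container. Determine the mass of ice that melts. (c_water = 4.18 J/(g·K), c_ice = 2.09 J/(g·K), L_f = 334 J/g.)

m_melted ≈ 214 g

Heat available from the water dropping to 0 °C: 535.3×4.18×33.57 = 75115 J.
Warming the ice to 0 °C takes 270.4×2.09×6.289 = 3554.1 J, leaving 71561 J for melting.
To melt every bit of ice: 270.4×334 = 90314 J.
71561 J < 90314 J, so only part of the ice melts and the system sits at 0 °C.
Mass melted = 71561/334 ≈ 214.3 g.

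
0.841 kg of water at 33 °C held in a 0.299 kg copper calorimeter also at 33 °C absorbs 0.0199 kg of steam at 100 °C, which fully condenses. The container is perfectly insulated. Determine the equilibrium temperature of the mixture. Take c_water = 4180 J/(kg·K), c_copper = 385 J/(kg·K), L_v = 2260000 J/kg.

Taking heat into each body as positive, Σ m c ΔT = 0:
steam→water at 100 °C releases m L_v = 0.0199·2260000 = 44974; condensate cools 100→T: 0.0199·4180·(T − 100) = 83.18(T − 100); water warms: 0.841·4180·(T − 33) = 3515.4(T − 33); copper cup: 0.299·385·(T − 33) = 115.11(T − 33)
3713.7 T = 44974 + 8318.2 + 119806 = 173099
T ≈ 46.61 °C, under the boiling point, so the assumption holds.

T_f ≈ 46.6 °C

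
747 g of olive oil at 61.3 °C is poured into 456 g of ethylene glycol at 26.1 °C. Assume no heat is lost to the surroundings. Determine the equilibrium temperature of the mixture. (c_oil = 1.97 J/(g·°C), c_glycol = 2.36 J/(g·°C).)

T_f ≈ 46.4 °C

Setting the total heat transfer to zero:
747*1.97*(T − 61.3) + 456*2.36*(T − 26.1) = 0
2547.8 T = 118296
T = 118296/2547.8 ≈ 46.43 °C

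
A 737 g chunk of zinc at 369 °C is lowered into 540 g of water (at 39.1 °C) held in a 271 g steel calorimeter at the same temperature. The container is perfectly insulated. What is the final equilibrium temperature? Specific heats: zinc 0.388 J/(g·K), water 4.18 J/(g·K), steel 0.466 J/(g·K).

T_f = Σ m_i c_i T_i / Σ m_i c_i:
T_f = (285.96*369 + 2257.2*39.1 + 126.29*39.1) / (285.96 + 2257.2 + 126.29)
    = 198712 / 2669.4 ≈ 74.44 °C

T_f ≈ 74.4 °C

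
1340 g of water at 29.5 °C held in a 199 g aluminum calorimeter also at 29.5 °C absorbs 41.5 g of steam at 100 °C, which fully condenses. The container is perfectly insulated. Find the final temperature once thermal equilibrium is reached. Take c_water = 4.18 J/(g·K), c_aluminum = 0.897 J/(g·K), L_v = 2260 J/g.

Conservation of energy gives ΣQ = 0:
condense steam: −41.5×2260 = −93790
  condensed water 100 °C→T: 173.47(T − 100)
  water warms: 1340×4.18×(T − 29.5) = 5601.2(T − 29.5)
  aluminum cup: 199×0.897×(T − 29.5) = 178.5(T − 29.5)
5953.2 T = 93790 + 17347 + 170501 = 281638
T ≈ 47.31 °C (< 100 °C, so full condensation is consistent).

T_f ≈ 47.3 °C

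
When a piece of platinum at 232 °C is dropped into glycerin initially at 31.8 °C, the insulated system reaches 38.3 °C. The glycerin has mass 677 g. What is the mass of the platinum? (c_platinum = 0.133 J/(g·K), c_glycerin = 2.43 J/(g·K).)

|Q_platinum| = |Q_glycerin|:
m·0.133·(232 − 38.3) = 677·2.43·(38.3 − 31.8)
25.76 m = 10693  ⇒  m ≈ 415.1 g

m ≈ 415 g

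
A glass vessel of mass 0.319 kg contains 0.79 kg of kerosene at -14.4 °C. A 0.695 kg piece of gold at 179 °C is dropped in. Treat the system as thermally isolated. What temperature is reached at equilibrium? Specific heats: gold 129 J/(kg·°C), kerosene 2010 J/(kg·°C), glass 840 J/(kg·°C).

Conservation of energy gives ΣQ = 0:
0.695*129*(T − 179) + 0.79*2010*(T − (-14.4)) + 0.319*840*(T − (-14.4)) = 0
89.65(T − 179) + 1587.9(T − (-14.4)) + 267.96(T − (-14.4)) = 0
1945.5 T = -10676
T = -10676 / 1945.5 = -5.49 °C

T_f ≈ -5.5 °C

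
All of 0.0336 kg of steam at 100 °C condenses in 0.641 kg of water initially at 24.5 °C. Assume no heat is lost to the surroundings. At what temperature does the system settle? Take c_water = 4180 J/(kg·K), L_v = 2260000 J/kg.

T_f ≈ 55.2 °C

Heat gained plus heat lost sum to zero:
condense steam: −0.0336·2260000 = −75936
  condensate cools 100→T: 0.0336·4180·(T − 100) = 140.45(T − 100)
  water warms: 0.641·4180·(T − 24.5) = 2679.4(T − 24.5)
2819.8 T = 75936 + 14045 + 65645 = 155626
T ≈ 55.19 °C — below 100 °C, confirming all the steam condensed.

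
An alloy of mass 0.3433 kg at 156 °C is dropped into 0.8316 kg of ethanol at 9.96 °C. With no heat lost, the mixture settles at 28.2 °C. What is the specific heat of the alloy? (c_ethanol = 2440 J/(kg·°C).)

c ≈ 844 J/(kg·°C)

Heat gained plus heat lost sum to zero:
0.3433·c·(28.2 − 156) + 0.8316·2440·(28.2 − 9.96) = 0
-43.87 c = -37011
c = -37011/-43.87 ≈ 843.6 J/(kg·°C)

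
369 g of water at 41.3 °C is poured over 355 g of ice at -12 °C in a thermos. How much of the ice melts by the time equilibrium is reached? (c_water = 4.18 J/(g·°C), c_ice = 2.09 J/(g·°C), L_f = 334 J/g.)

m_melted ≈ 164 g

Heat available from the water dropping to 0 °C: 369×4.18×41.3 = 63702 J.
Of that, 355×2.09×12 = 8903.4 J goes to bring the ice to 0 °C, leaving 54799 J.
To melt every bit of ice: 355×334 = 118570 J.
54799 J < 118570 J, so only part of the ice melts and the system sits at 0 °C.
Mass melted = 54799/334 ≈ 164.1 g.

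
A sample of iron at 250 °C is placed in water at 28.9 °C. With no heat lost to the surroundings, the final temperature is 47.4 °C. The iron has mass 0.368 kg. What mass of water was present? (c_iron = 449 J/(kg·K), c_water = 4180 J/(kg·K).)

Net heat exchanged in the isolated system is zero:
0.368×449×(47.4 − 250) + m×4180×(47.4 − 28.9) = 0
77330 m = 33476
m = 33476/77330 ≈ 0.4329 kg

m ≈ 0.433 kg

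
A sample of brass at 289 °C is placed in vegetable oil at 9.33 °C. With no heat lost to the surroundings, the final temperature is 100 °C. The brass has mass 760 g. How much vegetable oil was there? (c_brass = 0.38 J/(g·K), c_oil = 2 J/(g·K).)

m ≈ 301 g

|Q_brass| = |Q_oil|:
760×0.38×(289 − 100) = m×2×(100 − 9.33)
181.34 m = 54583  ⇒  m ≈ 301 g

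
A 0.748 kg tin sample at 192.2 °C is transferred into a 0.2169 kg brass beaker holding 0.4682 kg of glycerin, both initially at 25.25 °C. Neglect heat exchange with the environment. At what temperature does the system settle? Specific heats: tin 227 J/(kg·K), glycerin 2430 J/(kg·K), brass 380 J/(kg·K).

T_f is the heat-capacity-weighted average of the initial temperatures:
T_f = (169.8*192.2 + 1137.7*25.25 + 82.42*25.25) / (169.8 + 1137.7 + 82.42)
    = 63444 / 1389.9 ≈ 45.64 °C

T_f ≈ 45.6 °C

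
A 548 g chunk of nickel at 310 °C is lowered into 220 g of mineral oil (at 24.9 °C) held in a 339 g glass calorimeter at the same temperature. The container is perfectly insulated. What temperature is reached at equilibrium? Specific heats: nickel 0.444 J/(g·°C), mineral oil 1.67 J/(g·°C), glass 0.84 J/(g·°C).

Energy conservation, ΣQ = 0:
548×0.444×(T − 310) + 220×1.67×(T − 24.9) + 339×0.84×(T − 24.9) = 0
243.31(T − 310) + 367.4(T − 24.9) + 284.76(T − 24.9) = 0
(243.31 + 367.4 + 284.76) T = 243.31×310 + 367.4×24.9 + 284.76×24.9
T ≈ 102.37 °C

T_f ≈ 102.4 °C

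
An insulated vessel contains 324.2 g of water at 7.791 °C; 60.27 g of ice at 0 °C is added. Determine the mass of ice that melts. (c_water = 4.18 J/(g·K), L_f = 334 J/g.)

m_melted ≈ 31.6 g

Heat available from the water dropping to 0 °C: 324.2·4.18·7.791 = 10558 J.
To melt every bit of ice: 60.27·334 = 20130 J.
That's not enough to melt it all — equilibrium is at 0 °C with ice remaining.
m_melted·334 = 10558  ⇒  m_melted ≈ 31.61 g.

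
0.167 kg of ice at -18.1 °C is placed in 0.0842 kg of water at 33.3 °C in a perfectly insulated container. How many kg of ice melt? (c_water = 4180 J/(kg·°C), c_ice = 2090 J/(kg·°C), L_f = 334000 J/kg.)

Heat available from the water dropping to 0 °C: 0.0842·4180·33.3 = 11720 J.
Of that, 0.167·2090·18.1 = 6317.4 J goes to bring the ice to 0 °C, leaving 5402.7 J.
Fully melting the ice requires m_ice L_f = 0.167·334000 = 55778 J.
5402.7 J < 55778 J, so only part of the ice melts and the system sits at 0 °C.
m_melted·334000 = 5402.7  ⇒  m_melted ≈ 0.01618 kg.

m_melted ≈ 0.0162 kg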